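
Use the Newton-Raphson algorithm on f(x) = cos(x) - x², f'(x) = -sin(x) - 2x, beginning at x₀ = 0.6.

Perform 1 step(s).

f(x) = cos(x) - x²
f'(x) = -sin(x) - 2x
x₀ = 0.6

Newton-Raphson formula: x_{n+1} = x_n - f(x_n)/f'(x_n)

Iteration 1:
  f(0.600000) = 0.465336
  f'(0.600000) = -1.764642
  x_1 = 0.600000 - 0.465336/(-1.764642) = 0.863700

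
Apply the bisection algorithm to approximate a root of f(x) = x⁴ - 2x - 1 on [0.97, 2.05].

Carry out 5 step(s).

f(x) = x⁴ - 2x - 1
Initial interval: [0.97, 2.05]

Iteration 1:
  c_1 = (0.970000 + 2.050000)/2 = 1.510000
  f(c_1) = f(1.510000) = 1.178856
  f(a) × f(c) < 0, new interval: [0.970000, 1.510000]
Iteration 2:
  c_2 = (0.970000 + 1.510000)/2 = 1.240000
  f(c_2) = f(1.240000) = -1.115786
  f(a) × f(c) ≥ 0, new interval: [1.240000, 1.510000]
Iteration 3:
  c_3 = (1.240000 + 1.510000)/2 = 1.375000
  f(c_3) = f(1.375000) = -0.175537
  f(a) × f(c) ≥ 0, new interval: [1.375000, 1.510000]
Iteration 4:
  c_4 = (1.375000 + 1.510000)/2 = 1.442500
  f(c_4) = f(1.442500) = 0.444755
  f(a) × f(c) < 0, new interval: [1.375000, 1.442500]
Iteration 5:
  c_5 = (1.375000 + 1.442500)/2 = 1.408750
  f(c_5) = f(1.408750) = 0.121044
  f(a) × f(c) < 0, new interval: [1.375000, 1.408750]

After 5 iteration(s), the approximation is c_5 = 1.408750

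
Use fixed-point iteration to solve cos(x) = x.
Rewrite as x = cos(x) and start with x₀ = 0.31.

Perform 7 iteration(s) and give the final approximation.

Equation: cos(x) = x
Fixed-point form: x = cos(x)
x₀ = 0.31

x_1 = g(0.310000) = 0.952334
x_2 = g(0.952334) = 0.579783
x_3 = g(0.579783) = 0.836581
x_4 = g(0.836581) = 0.670005
x_5 = g(0.670005) = 0.783819
x_6 = g(0.783819) = 0.708223
x_7 = g(0.708223) = 0.759519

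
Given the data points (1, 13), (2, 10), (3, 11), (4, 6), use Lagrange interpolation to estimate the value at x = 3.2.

Lagrange interpolation formula:
P(x) = Σ yᵢ × Lᵢ(x)
where Lᵢ(x) = Π_{j≠i} (x - xⱼ)/(xᵢ - xⱼ)

L_0(3.2) = (3.2 - 2)/(1 - 2) × (3.2 - 3)/(1 - 3) × (3.2 - 4)/(1 - 4) = 0.032000
L_1(3.2) = (3.2 - 1)/(2 - 1) × (3.2 - 3)/(2 - 3) × (3.2 - 4)/(2 - 4) = -0.176000
L_2(3.2) = (3.2 - 1)/(3 - 1) × (3.2 - 2)/(3 - 2) × (3.2 - 4)/(3 - 4) = 1.056000
L_3(3.2) = (3.2 - 1)/(4 - 1) × (3.2 - 2)/(4 - 2) × (3.2 - 3)/(4 - 3) = 0.088000

P(3.2) = 13×L_0(3.2) + 10×L_1(3.2) + 11×L_2(3.2) + 6×L_3(3.2)
P(3.2) = 10.800000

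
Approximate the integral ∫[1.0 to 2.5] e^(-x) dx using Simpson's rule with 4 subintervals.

f(x) = e^(-x)
a = 1.0, b = 2.5, n = 4
h = (b - a)/n = 0.375000

Simpson's rule: (h/3)[f(x₀) + 4f(x₁) + 2f(x₂) + ... + f(xₙ)]

x_0 = 1.0000, f(x_0) = 0.367879, coefficient = 1
x_1 = 1.3750, f(x_1) = 0.252840, coefficient = 4
x_2 = 1.7500, f(x_2) = 0.173774, coefficient = 2
x_3 = 2.1250, f(x_3) = 0.119433, coefficient = 4
x_4 = 2.5000, f(x_4) = 0.082085, coefficient = 1

I ≈ (0.375000/3) × 2.286603 = 0.285825
Exact value: 0.285794
Error: 0.000031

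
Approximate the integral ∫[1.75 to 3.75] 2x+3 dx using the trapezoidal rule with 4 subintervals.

f(x) = 2x+3
a = 1.75, b = 3.75, n = 4
h = (b - a)/n = 0.500000

Trapezoidal rule: (h/2)[f(x₀) + 2f(x₁) + 2f(x₂) + ... + f(xₙ)]

x_0 = 1.7500, f(x_0) = 6.500000, coefficient = 1
x_1 = 2.2500, f(x_1) = 7.500000, coefficient = 2
x_2 = 2.7500, f(x_2) = 8.500000, coefficient = 2
x_3 = 3.2500, f(x_3) = 9.500000, coefficient = 2
x_4 = 3.7500, f(x_4) = 10.500000, coefficient = 1

I ≈ (0.500000/2) × 68.000000 = 17.000000
Exact value: 17.000000
Error: 0.000000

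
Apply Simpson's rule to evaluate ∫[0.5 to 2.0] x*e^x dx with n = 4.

f(x) = x*e^x
a = 0.5, b = 2.0, n = 4
h = (b - a)/n = 0.375000

Simpson's rule: (h/3)[f(x₀) + 4f(x₁) + 2f(x₂) + ... + f(xₙ)]

x_0 = 0.5000, f(x_0) = 0.824361, coefficient = 1
x_1 = 0.8750, f(x_1) = 2.099016, coefficient = 4
x_2 = 1.2500, f(x_2) = 4.362929, coefficient = 2
x_3 = 1.6250, f(x_3) = 8.252431, coefficient = 4
x_4 = 2.0000, f(x_4) = 14.778112, coefficient = 1

I ≈ (0.375000/3) × 65.734117 = 8.216765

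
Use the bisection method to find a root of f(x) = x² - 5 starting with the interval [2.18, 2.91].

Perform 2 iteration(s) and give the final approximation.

f(x) = x² - 5
Initial interval: [2.18, 2.91]

Iteration 1:
  c_1 = (2.180000 + 2.910000)/2 = 2.545000
  f(c_1) = f(2.545000) = 1.477025
  f(a) × f(c) < 0, new interval: [2.180000, 2.545000]
Iteration 2:
  c_2 = (2.180000 + 2.545000)/2 = 2.362500
  f(c_2) = f(2.362500) = 0.581406
  f(a) × f(c) < 0, new interval: [2.180000, 2.362500]

After 2 iteration(s), the approximation is c_2 = 2.362500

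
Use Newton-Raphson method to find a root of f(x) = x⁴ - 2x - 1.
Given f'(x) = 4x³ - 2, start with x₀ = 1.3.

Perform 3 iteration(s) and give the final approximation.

f(x) = x⁴ - 2x - 1
f'(x) = 4x³ - 2
x₀ = 1.3

Newton-Raphson formula: x_{n+1} = x_n - f(x_n)/f'(x_n)

Iteration 1:
  f(1.300000) = -0.743900
  f'(1.300000) = 6.788000
  x_1 = 1.300000 - (-0.743900)/6.788000 = 1.409590
Iteration 2:
  f(1.409590) = 0.128771
  f'(1.409590) = 9.203116
  x_2 = 1.409590 - 0.128771/9.203116 = 1.395598
Iteration 3:
  f(1.395598) = 0.002319
  f'(1.395598) = 8.872799
  x_3 = 1.395598 - 0.002319/8.872799 = 1.395337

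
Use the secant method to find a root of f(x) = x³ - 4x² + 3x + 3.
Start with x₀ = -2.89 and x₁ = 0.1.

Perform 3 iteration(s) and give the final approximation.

f(x) = x³ - 4x² + 3x + 3
x₀ = -2.89, x₁ = 0.1

Secant formula: x_{n+1} = x_n - f(x_n)(x_n - x_{n-1})/(f(x_n) - f(x_{n-1}))

Iteration 1:
  f(-2.890000) = -63.215969
  f(0.100000) = 3.261000
  x_2 = 0.100000 - 3.261000×(0.100000 - (-2.890000))/(3.261000 - (-63.215969))
       = -0.046673
Iteration 2:
  f(0.100000) = 3.261000
  f(-0.046673) = 2.851165
  x_3 = -0.046673 - 2.851165×(-0.046673 - 0.100000)/(2.851165 - 3.261000)
       = -1.067059
Iteration 3:
  f(-0.046673) = 2.851165
  f(-1.067059) = -5.970602
  x_4 = -1.067059 - (-5.970602)×(-1.067059 - (-0.046673))/(-5.970602 - 2.851165)
       = -0.376458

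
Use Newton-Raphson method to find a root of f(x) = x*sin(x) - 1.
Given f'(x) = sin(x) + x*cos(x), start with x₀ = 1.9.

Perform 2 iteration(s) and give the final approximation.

f(x) = x*sin(x) - 1
f'(x) = sin(x) + x*cos(x)
x₀ = 1.9

Newton-Raphson formula: x_{n+1} = x_n - f(x_n)/f'(x_n)

Iteration 1:
  f(1.900000) = 0.797970
  f'(1.900000) = 0.332050
  x_1 = 1.900000 - 0.797970/0.332050 = -0.503163
Iteration 2:
  f(-0.503163) = -0.757375
  f'(-0.503163) = -0.923001
  x_2 = -0.503163 - (-0.757375)/(-0.923001) = -1.323720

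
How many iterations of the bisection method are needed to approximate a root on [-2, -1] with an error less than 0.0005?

We need (b-a)/2^n ≤ 0.0005
(-1 - (-2))/2^n ≤ 0.0005
1/2^n ≤ 0.0005
2^n ≥ 2000
n ≥ log₂(2000) = 10.97
n ≥ 11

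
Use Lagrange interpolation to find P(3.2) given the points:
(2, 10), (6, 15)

Lagrange interpolation formula:
P(x) = Σ yᵢ × Lᵢ(x)
where Lᵢ(x) = Π_{j≠i} (x - xⱼ)/(xᵢ - xⱼ)

L_0(3.2) = (3.2 - 6)/(2 - 6) = 0.700000
L_1(3.2) = (3.2 - 2)/(6 - 2) = 0.300000

P(3.2) = 10×L_0(3.2) + 15×L_1(3.2)
P(3.2) = 11.500000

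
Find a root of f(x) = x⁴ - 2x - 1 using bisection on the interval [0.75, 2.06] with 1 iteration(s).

f(x) = x⁴ - 2x - 1
Initial interval: [0.75, 2.06]

Iteration 1:
  c_1 = (0.750000 + 2.060000)/2 = 1.405000
  f(c_1) = f(1.405000) = 0.086775
  f(a) × f(c) < 0, new interval: [0.750000, 1.405000]

After 1 iteration(s), the approximation is c_1 = 1.405000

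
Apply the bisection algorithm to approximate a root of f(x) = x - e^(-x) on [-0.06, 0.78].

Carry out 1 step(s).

f(x) = x - e^(-x)
Initial interval: [-0.06, 0.78]

Iteration 1:
  c_1 = (-0.060000 + 0.780000)/2 = 0.360000
  f(c_1) = f(0.360000) = -0.337676
  f(a) × f(c) ≥ 0, new interval: [0.360000, 0.780000]

After 1 iteration(s), the approximation is c_1 = 0.360000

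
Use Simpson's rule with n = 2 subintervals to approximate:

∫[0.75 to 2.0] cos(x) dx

f(x) = cos(x)
a = 0.75, b = 2.0, n = 2
h = (b - a)/n = 0.625000

Simpson's rule: (h/3)[f(x₀) + 4f(x₁) + 2f(x₂) + ... + f(xₙ)]

x_0 = 0.7500, f(x_0) = 0.731689, coefficient = 1
x_1 = 1.3750, f(x_1) = 0.194548, coefficient = 4
x_2 = 2.0000, f(x_2) = -0.416147, coefficient = 1

I ≈ (0.625000/3) × 1.093733 = 0.227861
Exact value: 0.227659
Error: 0.000202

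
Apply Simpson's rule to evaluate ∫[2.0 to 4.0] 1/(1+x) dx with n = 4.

f(x) = 1/(1+x)
a = 2.0, b = 4.0, n = 4
h = (b - a)/n = 0.500000

Simpson's rule: (h/3)[f(x₀) + 4f(x₁) + 2f(x₂) + ... + f(xₙ)]

x_0 = 2.0000, f(x_0) = 0.333333, coefficient = 1
x_1 = 2.5000, f(x_1) = 0.285714, coefficient = 4
x_2 = 3.0000, f(x_2) = 0.250000, coefficient = 2
x_3 = 3.5000, f(x_3) = 0.222222, coefficient = 4
x_4 = 4.0000, f(x_4) = 0.200000, coefficient = 1

I ≈ (0.500000/3) × 3.065079 = 0.510847
Exact value: 0.510826
Error: 0.000021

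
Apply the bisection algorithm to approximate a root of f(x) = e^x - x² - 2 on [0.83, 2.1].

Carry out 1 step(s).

f(x) = e^x - x² - 2
Initial interval: [0.83, 2.1]

Iteration 1:
  c_1 = (0.830000 + 2.100000)/2 = 1.465000
  f(c_1) = f(1.465000) = 0.181318
  f(a) × f(c) < 0, new interval: [0.830000, 1.465000]

After 1 iteration(s), the approximation is c_1 = 1.465000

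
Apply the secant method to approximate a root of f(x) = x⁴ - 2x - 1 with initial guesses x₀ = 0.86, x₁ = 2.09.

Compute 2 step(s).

f(x) = x⁴ - 2x - 1
x₀ = 0.86, x₁ = 2.09

Secant formula: x_{n+1} = x_n - f(x_n)(x_n - x_{n-1})/(f(x_n) - f(x_{n-1}))

Iteration 1:
  f(0.860000) = -2.172992
  f(2.090000) = 13.900298
  x_2 = 2.090000 - 13.900298×(2.090000 - 0.860000)/(13.900298 - (-2.172992))
       = 1.026287
Iteration 2:
  f(2.090000) = 13.900298
  f(1.026287) = -1.943207
  x_3 = 1.026287 - (-1.943207)×(1.026287 - 2.090000)/(-1.943207 - 13.900298)
       = 1.156752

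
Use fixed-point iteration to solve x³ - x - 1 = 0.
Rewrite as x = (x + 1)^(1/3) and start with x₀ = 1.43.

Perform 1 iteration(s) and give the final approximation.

Equation: x³ - x - 1 = 0
Fixed-point form: x = (x + 1)^(1/3)
x₀ = 1.43

x_1 = g(1.430000) = 1.344421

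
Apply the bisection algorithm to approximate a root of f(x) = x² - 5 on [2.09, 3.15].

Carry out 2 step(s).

f(x) = x² - 5
Initial interval: [2.09, 3.15]

Iteration 1:
  c_1 = (2.090000 + 3.150000)/2 = 2.620000
  f(c_1) = f(2.620000) = 1.864400
  f(a) × f(c) < 0, new interval: [2.090000, 2.620000]
Iteration 2:
  c_2 = (2.090000 + 2.620000)/2 = 2.355000
  f(c_2) = f(2.355000) = 0.546025
  f(a) × f(c) < 0, new interval: [2.090000, 2.355000]

After 2 iteration(s), the approximation is c_2 = 2.355000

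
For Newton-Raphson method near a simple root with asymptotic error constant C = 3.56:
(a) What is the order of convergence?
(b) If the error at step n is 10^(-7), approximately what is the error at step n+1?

(a) Newton-Raphson has quadratic (order 2) convergence near simple roots.
    This means |e_{n+1}| ≈ C|e_n|².

(b) With |e_n| = 10^(-7) and C = 3.56:
    |e_{n+1}| ≈ 3.56 × (10^(-7))² = 3.56 × 10^(-14)

(a) 2 (quadratic); (b) |e_{n+1}| ≈ 3.560e-14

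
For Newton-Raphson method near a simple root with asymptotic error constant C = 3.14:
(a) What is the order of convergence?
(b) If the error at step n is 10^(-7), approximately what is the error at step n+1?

(a) Newton-Raphson has quadratic (order 2) convergence near simple roots.
    This means |e_{n+1}| ≈ C|e_n|².

(b) With |e_n| = 10^(-7) and C = 3.14:
    |e_{n+1}| ≈ 3.14 × (10^(-7))² = 3.14 × 10^(-14)

(a) 2 (quadratic); (b) |e_{n+1}| ≈ 3.140e-14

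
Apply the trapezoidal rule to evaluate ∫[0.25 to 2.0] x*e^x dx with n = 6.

f(x) = x*e^x
a = 0.25, b = 2.0, n = 6
h = (b - a)/n = 0.291667

Trapezoidal rule: (h/2)[f(x₀) + 2f(x₁) + 2f(x₂) + ... + f(xₙ)]

x_0 = 0.2500, f(x_0) = 0.321006, coefficient = 1
x_1 = 0.5417, f(x_1) = 0.931054, coefficient = 2
x_2 = 0.8333, f(x_2) = 1.917480, coefficient = 2
x_3 = 1.1250, f(x_3) = 3.465244, coefficient = 2
x_4 = 1.4167, f(x_4) = 5.841417, coefficient = 2
x_5 = 1.7083, f(x_5) = 9.429580, coefficient = 2
x_6 = 2.0000, f(x_6) = 14.778112, coefficient = 1

I ≈ (0.291667/2) × 58.268668 = 8.497514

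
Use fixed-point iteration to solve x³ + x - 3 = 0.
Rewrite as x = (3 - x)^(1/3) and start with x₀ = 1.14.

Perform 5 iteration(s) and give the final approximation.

Equation: x³ + x - 3 = 0
Fixed-point form: x = (3 - x)^(1/3)
x₀ = 1.14

x_1 = g(1.140000) = 1.229809
x_2 = g(1.229809) = 1.209688
x_3 = g(1.209688) = 1.214254
x_4 = g(1.214254) = 1.213221
x_5 = g(1.213221) = 1.213455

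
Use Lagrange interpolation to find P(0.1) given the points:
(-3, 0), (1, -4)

Lagrange interpolation formula:
P(x) = Σ yᵢ × Lᵢ(x)
where Lᵢ(x) = Π_{j≠i} (x - xⱼ)/(xᵢ - xⱼ)

L_0(0.1) = (0.1 - 1)/(-3 - 1) = 0.225000
L_1(0.1) = (0.1 - (-3))/(1 - (-3)) = 0.775000

P(0.1) = 0×L_0(0.1) + (-4)×L_1(0.1)
P(0.1) = -3.100000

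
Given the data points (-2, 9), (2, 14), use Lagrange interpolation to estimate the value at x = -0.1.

Lagrange interpolation formula:
P(x) = Σ yᵢ × Lᵢ(x)
where Lᵢ(x) = Π_{j≠i} (x - xⱼ)/(xᵢ - xⱼ)

L_0(-0.1) = (-0.1 - 2)/(-2 - 2) = 0.525000
L_1(-0.1) = (-0.1 - (-2))/(2 - (-2)) = 0.475000

P(-0.1) = 9×L_0(-0.1) + 14×L_1(-0.1)
P(-0.1) = 11.375000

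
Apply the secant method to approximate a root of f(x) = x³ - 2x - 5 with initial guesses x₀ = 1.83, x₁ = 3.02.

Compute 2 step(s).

f(x) = x³ - 2x - 5
x₀ = 1.83, x₁ = 3.02

Secant formula: x_{n+1} = x_n - f(x_n)(x_n - x_{n-1})/(f(x_n) - f(x_{n-1}))

Iteration 1:
  f(1.830000) = -2.531513
  f(3.020000) = 16.503608
  x_2 = 3.020000 - 16.503608×(3.020000 - 1.830000)/(16.503608 - (-2.531513))
       = 1.988260
Iteration 2:
  f(3.020000) = 16.503608
  f(1.988260) = -1.116574
  x_3 = 1.988260 - (-1.116574)×(1.988260 - 3.020000)/(-1.116574 - 16.503608)
       = 2.053640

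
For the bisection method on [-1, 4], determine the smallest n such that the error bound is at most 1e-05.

We need (b-a)/2^n ≤ 1e-05
(4 - (-1))/2^n ≤ 1e-05
5/2^n ≤ 1e-05
2^n ≥ 500000
n ≥ log₂(500000) = 18.93
n ≥ 19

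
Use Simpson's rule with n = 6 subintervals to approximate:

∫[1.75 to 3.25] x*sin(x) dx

f(x) = x*sin(x)
a = 1.75, b = 3.25, n = 6
h = (b - a)/n = 0.250000

Simpson's rule: (h/3)[f(x₀) + 4f(x₁) + 2f(x₂) + ... + f(xₙ)]

x_0 = 1.7500, f(x_0) = 1.721975, coefficient = 1
x_1 = 2.0000, f(x_1) = 1.818595, coefficient = 4
x_2 = 2.2500, f(x_2) = 1.750665, coefficient = 2
x_3 = 2.5000, f(x_3) = 1.496180, coefficient = 4
x_4 = 2.7500, f(x_4) = 1.049568, coefficient = 2
x_5 = 3.0000, f(x_5) = 0.423360, coefficient = 4
x_6 = 3.2500, f(x_6) = -0.351634, coefficient = 1

I ≈ (0.250000/3) × 21.923347 = 1.826946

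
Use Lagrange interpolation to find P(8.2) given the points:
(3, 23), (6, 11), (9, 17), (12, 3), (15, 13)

Lagrange interpolation formula:
P(x) = Σ yᵢ × Lᵢ(x)
where Lᵢ(x) = Π_{j≠i} (x - xⱼ)/(xᵢ - xⱼ)

L_0(8.2) = (8.2 - 6)/(3 - 6) × (8.2 - 9)/(3 - 9) × (8.2 - 12)/(3 - 12) × (8.2 - 15)/(3 - 15) = -0.023394
L_1(8.2) = (8.2 - 3)/(6 - 3) × (8.2 - 9)/(6 - 9) × (8.2 - 12)/(6 - 12) × (8.2 - 15)/(6 - 15) = 0.221182
L_2(8.2) = (8.2 - 3)/(9 - 3) × (8.2 - 6)/(9 - 6) × (8.2 - 12)/(9 - 12) × (8.2 - 15)/(9 - 15) = 0.912375
L_3(8.2) = (8.2 - 3)/(12 - 3) × (8.2 - 6)/(12 - 6) × (8.2 - 9)/(12 - 9) × (8.2 - 15)/(12 - 15) = -0.128053
L_4(8.2) = (8.2 - 3)/(15 - 3) × (8.2 - 6)/(15 - 6) × (8.2 - 9)/(15 - 9) × (8.2 - 12)/(15 - 12) = 0.017890

P(8.2) = 23×L_0(8.2) + 11×L_1(8.2) + 17×L_2(8.2) + 3×L_3(8.2) + 13×L_4(8.2)
P(8.2) = 17.253722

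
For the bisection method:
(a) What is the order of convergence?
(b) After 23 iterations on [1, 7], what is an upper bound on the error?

(a) Bisection has linear (order 1) convergence; the error is halved each step.

(b) Error bound = (b-a)/2^n = (7 - 1)/2^{23}
    = 6/2^{23}

(a) 1 (linear); (b) error ≤ 7.15e-07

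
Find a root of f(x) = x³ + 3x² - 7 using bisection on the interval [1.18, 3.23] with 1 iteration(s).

f(x) = x³ + 3x² - 7
Initial interval: [1.18, 3.23]

Iteration 1:
  c_1 = (1.180000 + 3.230000)/2 = 2.205000
  f(c_1) = f(2.205000) = 18.306840
  f(a) × f(c) < 0, new interval: [1.180000, 2.205000]

After 1 iteration(s), the approximation is c_1 = 2.205000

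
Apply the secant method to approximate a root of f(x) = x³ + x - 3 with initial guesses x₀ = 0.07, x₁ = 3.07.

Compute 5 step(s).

f(x) = x³ + x - 3
x₀ = 0.07, x₁ = 3.07

Secant formula: x_{n+1} = x_n - f(x_n)(x_n - x_{n-1})/(f(x_n) - f(x_{n-1}))

Iteration 1:
  f(0.070000) = -2.929657
  f(3.070000) = 29.004443
  x_2 = 3.070000 - 29.004443×(3.070000 - 0.070000)/(29.004443 - (-2.929657))
       = 0.345222
Iteration 2:
  f(3.070000) = 29.004443
  f(0.345222) = -2.613635
  x_3 = 0.345222 - (-2.613635)×(0.345222 - 3.070000)/(-2.613635 - 29.004443)
       = 0.570460
Iteration 3:
  f(0.345222) = -2.613635
  f(0.570460) = -2.243899
  x_4 = 0.570460 - (-2.243899)×(0.570460 - 0.345222)/(-2.243899 - (-2.613635))
       = 1.937409
Iteration 4:
  f(0.570460) = -2.243899
  f(1.937409) = 6.209579
  x_5 = 1.937409 - 6.209579×(1.937409 - 0.570460)/(6.209579 - (-2.243899))
       = 0.933304
Iteration 5:
  f(1.937409) = 6.209579
  f(0.933304) = -1.253736
  x_6 = 0.933304 - (-1.253736)×(0.933304 - 1.937409)/(-1.253736 - 6.209579)
       = 1.101980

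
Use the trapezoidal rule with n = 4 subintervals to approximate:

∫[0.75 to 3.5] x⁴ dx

f(x) = x⁴
a = 0.75, b = 3.5, n = 4
h = (b - a)/n = 0.687500

Trapezoidal rule: (h/2)[f(x₀) + 2f(x₁) + 2f(x₂) + ... + f(xₙ)]

x_0 = 0.7500, f(x_0) = 0.316406, coefficient = 1
x_1 = 1.4375, f(x_1) = 4.270035, coefficient = 2
x_2 = 2.1250, f(x_2) = 20.390869, coefficient = 2
x_3 = 2.8125, f(x_3) = 62.570572, coefficient = 2
x_4 = 3.5000, f(x_4) = 150.062500, coefficient = 1

I ≈ (0.687500/2) × 324.841858 = 111.664389
Exact value: 104.996289
Error: 6.668100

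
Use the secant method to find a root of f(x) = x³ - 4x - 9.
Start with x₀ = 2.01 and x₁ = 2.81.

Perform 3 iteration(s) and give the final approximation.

f(x) = x³ - 4x - 9
x₀ = 2.01, x₁ = 2.81

Secant formula: x_{n+1} = x_n - f(x_n)(x_n - x_{n-1})/(f(x_n) - f(x_{n-1}))

Iteration 1:
  f(2.010000) = -8.919399
  f(2.810000) = 1.948041
  x_2 = 2.810000 - 1.948041×(2.810000 - 2.010000)/(1.948041 - (-8.919399))
       = 2.666596
Iteration 2:
  f(2.810000) = 1.948041
  f(2.666596) = -0.704926
  x_3 = 2.666596 - (-0.704926)×(2.666596 - 2.810000)/(-0.704926 - 1.948041)
       = 2.704700
Iteration 3:
  f(2.666596) = -0.704926
  f(2.704700) = -0.032826
  x_4 = 2.704700 - (-0.032826)×(2.704700 - 2.666596)/(-0.032826 - (-0.704926))
       = 2.706561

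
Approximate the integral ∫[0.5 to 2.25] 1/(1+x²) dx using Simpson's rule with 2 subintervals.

f(x) = 1/(1+x²)
a = 0.5, b = 2.25, n = 2
h = (b - a)/n = 0.875000

Simpson's rule: (h/3)[f(x₀) + 4f(x₁) + 2f(x₂) + ... + f(xₙ)]

x_0 = 0.5000, f(x_0) = 0.800000, coefficient = 1
x_1 = 1.3750, f(x_1) = 0.345946, coefficient = 4
x_2 = 2.2500, f(x_2) = 0.164948, coefficient = 1

I ≈ (0.875000/3) × 2.348732 = 0.685047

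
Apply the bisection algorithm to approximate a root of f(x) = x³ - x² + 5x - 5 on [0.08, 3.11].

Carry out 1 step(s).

f(x) = x³ - x² + 5x - 5
Initial interval: [0.08, 3.11]

Iteration 1:
  c_1 = (0.080000 + 3.110000)/2 = 1.595000
  f(c_1) = f(1.595000) = 4.488695
  f(a) × f(c) < 0, new interval: [0.080000, 1.595000]

After 1 iteration(s), the approximation is c_1 = 1.595000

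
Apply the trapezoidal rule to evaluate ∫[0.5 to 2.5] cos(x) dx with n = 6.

f(x) = cos(x)
a = 0.5, b = 2.5, n = 6
h = (b - a)/n = 0.333333

Trapezoidal rule: (h/2)[f(x₀) + 2f(x₁) + 2f(x₂) + ... + f(xₙ)]

x_0 = 0.5000, f(x_0) = 0.877583, coefficient = 1
x_1 = 0.8333, f(x_1) = 0.672412, coefficient = 2
x_2 = 1.1667, f(x_2) = 0.393219, coefficient = 2
x_3 = 1.5000, f(x_3) = 0.070737, coefficient = 2
x_4 = 1.8333, f(x_4) = -0.259531, coefficient = 2
x_5 = 2.1667, f(x_5) = -0.561229, coefficient = 2
x_6 = 2.5000, f(x_6) = -0.801144, coefficient = 1

I ≈ (0.333333/2) × 0.707654 = 0.117942
Exact value: 0.119047
Error: 0.001104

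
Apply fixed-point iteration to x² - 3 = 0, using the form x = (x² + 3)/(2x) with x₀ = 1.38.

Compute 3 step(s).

Equation: x² - 3 = 0
Fixed-point form: x = (x² + 3)/(2x)
x₀ = 1.38

x_1 = g(1.380000) = 1.776957
x_2 = g(1.776957) = 1.732618
x_3 = g(1.732618) = 1.732051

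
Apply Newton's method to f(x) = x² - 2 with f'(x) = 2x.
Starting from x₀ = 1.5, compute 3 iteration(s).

f(x) = x² - 2
f'(x) = 2x
x₀ = 1.5

Newton-Raphson formula: x_{n+1} = x_n - f(x_n)/f'(x_n)

Iteration 1:
  f(1.500000) = 0.250000
  f'(1.500000) = 3.000000
  x_1 = 1.500000 - 0.250000/3.000000 = 1.416667
Iteration 2:
  f(1.416667) = 0.006944
  f'(1.416667) = 2.833333
  x_2 = 1.416667 - 0.006944/2.833333 = 1.414216
Iteration 3:
  f(1.414216) = 0.000006
  f'(1.414216) = 2.828431
  x_3 = 1.414216 - 0.000006/2.828431 = 1.414214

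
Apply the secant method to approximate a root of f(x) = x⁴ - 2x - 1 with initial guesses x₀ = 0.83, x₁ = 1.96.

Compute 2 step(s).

f(x) = x⁴ - 2x - 1
x₀ = 0.83, x₁ = 1.96

Secant formula: x_{n+1} = x_n - f(x_n)(x_n - x_{n-1})/(f(x_n) - f(x_{n-1}))

Iteration 1:
  f(0.830000) = -2.185417
  f(1.960000) = 9.837891
  x_2 = 1.960000 - 9.837891×(1.960000 - 0.830000)/(9.837891 - (-2.185417))
       = 1.035394
Iteration 2:
  f(1.960000) = 9.837891
  f(1.035394) = -1.921515
  x_3 = 1.035394 - (-1.921515)×(1.035394 - 1.960000)/(-1.921515 - 9.837891)
       = 1.186477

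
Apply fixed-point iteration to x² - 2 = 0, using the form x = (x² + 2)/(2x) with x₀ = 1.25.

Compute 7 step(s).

Equation: x² - 2 = 0
Fixed-point form: x = (x² + 2)/(2x)
x₀ = 1.25

x_1 = g(1.250000) = 1.425000
x_2 = g(1.425000) = 1.414254
x_3 = g(1.414254) = 1.414214
x_4 = g(1.414214) = 1.414214
x_5 = g(1.414214) = 1.414214
x_6 = g(1.414214) = 1.414214
x_7 = g(1.414214) = 1.414214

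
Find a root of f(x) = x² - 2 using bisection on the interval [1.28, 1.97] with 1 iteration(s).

f(x) = x² - 2
Initial interval: [1.28, 1.97]

Iteration 1:
  c_1 = (1.280000 + 1.970000)/2 = 1.625000
  f(c_1) = f(1.625000) = 0.640625
  f(a) × f(c) < 0, new interval: [1.280000, 1.625000]

After 1 iteration(s), the approximation is c_1 = 1.625000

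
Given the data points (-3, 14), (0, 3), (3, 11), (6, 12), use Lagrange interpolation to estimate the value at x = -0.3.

Lagrange interpolation formula:
P(x) = Σ yᵢ × Lᵢ(x)
where Lᵢ(x) = Π_{j≠i} (x - xⱼ)/(xᵢ - xⱼ)

L_0(-0.3) = (-0.3 - 0)/(-3 - 0) × (-0.3 - 3)/(-3 - 3) × (-0.3 - 6)/(-3 - 6) = 0.038500
L_1(-0.3) = (-0.3 - (-3))/(0 - (-3)) × (-0.3 - 3)/(0 - 3) × (-0.3 - 6)/(0 - 6) = 1.039500
L_2(-0.3) = (-0.3 - (-3))/(3 - (-3)) × (-0.3 - 0)/(3 - 0) × (-0.3 - 6)/(3 - 6) = -0.094500
L_3(-0.3) = (-0.3 - (-3))/(6 - (-3)) × (-0.3 - 0)/(6 - 0) × (-0.3 - 3)/(6 - 3) = 0.016500

P(-0.3) = 14×L_0(-0.3) + 3×L_1(-0.3) + 11×L_2(-0.3) + 12×L_3(-0.3)
P(-0.3) = 2.816000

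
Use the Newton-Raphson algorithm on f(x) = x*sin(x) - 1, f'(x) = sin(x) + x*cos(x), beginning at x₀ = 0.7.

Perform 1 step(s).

f(x) = x*sin(x) - 1
f'(x) = sin(x) + x*cos(x)
x₀ = 0.7

Newton-Raphson formula: x_{n+1} = x_n - f(x_n)/f'(x_n)

Iteration 1:
  f(0.700000) = -0.549048
  f'(0.700000) = 1.179607
  x_1 = 0.700000 - (-0.549048)/1.179607 = 1.165450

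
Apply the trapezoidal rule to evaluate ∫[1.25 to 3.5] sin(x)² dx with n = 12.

f(x) = sin(x)²
a = 1.25, b = 3.5, n = 12
h = (b - a)/n = 0.187500

Trapezoidal rule: (h/2)[f(x₀) + 2f(x₁) + 2f(x₂) + ... + f(xₙ)]

x_0 = 1.2500, f(x_0) = 0.900572, coefficient = 1
x_1 = 1.4375, f(x_1) = 0.982337, coefficient = 2
x_2 = 1.6250, f(x_2) = 0.997065, coefficient = 2
x_3 = 1.8125, f(x_3) = 0.942708, coefficient = 2
x_4 = 2.0000, f(x_4) = 0.826822, coefficient = 2
x_5 = 2.1875, f(x_5) = 0.665512, coefficient = 2
x_6 = 2.3750, f(x_6) = 0.481199, coefficient = 2
x_7 = 2.5625, f(x_7) = 0.299499, coefficient = 2
x_8 = 2.7500, f(x_8) = 0.145665, coefficient = 2
x_9 = 2.9375, f(x_9) = 0.041079, coefficient = 2
x_10 = 3.1250, f(x_10) = 0.000275, coefficient = 2
x_11 = 3.3125, f(x_11) = 0.028926, coefficient = 2
x_12 = 3.5000, f(x_12) = 0.123049, coefficient = 1

I ≈ (0.187500/2) × 11.845794 = 1.110543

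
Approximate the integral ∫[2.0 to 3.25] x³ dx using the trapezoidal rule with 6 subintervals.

f(x) = x³
a = 2.0, b = 3.25, n = 6
h = (b - a)/n = 0.208333

Trapezoidal rule: (h/2)[f(x₀) + 2f(x₁) + 2f(x₂) + ... + f(xₙ)]

x_0 = 2.0000, f(x_0) = 8.000000, coefficient = 1
x_1 = 2.2083, f(x_1) = 10.769459, coefficient = 2
x_2 = 2.4167, f(x_2) = 14.114005, coefficient = 2
x_3 = 2.6250, f(x_3) = 18.087891, coefficient = 2
x_4 = 2.8333, f(x_4) = 22.745370, coefficient = 2
x_5 = 3.0417, f(x_5) = 28.140697, coefficient = 2
x_6 = 3.2500, f(x_6) = 34.328125, coefficient = 1

I ≈ (0.208333/2) × 230.042969 = 23.962809
Exact value: 23.891602
Error: 0.071208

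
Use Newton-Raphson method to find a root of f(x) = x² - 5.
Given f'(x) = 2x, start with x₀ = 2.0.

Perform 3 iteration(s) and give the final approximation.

f(x) = x² - 5
f'(x) = 2x
x₀ = 2.0

Newton-Raphson formula: x_{n+1} = x_n - f(x_n)/f'(x_n)

Iteration 1:
  f(2.000000) = -1.000000
  f'(2.000000) = 4.000000
  x_1 = 2.000000 - (-1.000000)/4.000000 = 2.250000
Iteration 2:
  f(2.250000) = 0.062500
  f'(2.250000) = 4.500000
  x_2 = 2.250000 - 0.062500/4.500000 = 2.236111
Iteration 3:
  f(2.236111) = 0.000193
  f'(2.236111) = 4.472222
  x_3 = 2.236111 - 0.000193/4.472222 = 2.236068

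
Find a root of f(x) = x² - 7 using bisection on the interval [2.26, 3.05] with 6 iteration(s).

f(x) = x² - 7
Initial interval: [2.26, 3.05]

Iteration 1:
  c_1 = (2.260000 + 3.050000)/2 = 2.655000
  f(c_1) = f(2.655000) = 0.049025
  f(a) × f(c) < 0, new interval: [2.260000, 2.655000]
Iteration 2:
  c_2 = (2.260000 + 2.655000)/2 = 2.457500
  f(c_2) = f(2.457500) = -0.960694
  f(a) × f(c) ≥ 0, new interval: [2.457500, 2.655000]
Iteration 3:
  c_3 = (2.457500 + 2.655000)/2 = 2.556250
  f(c_3) = f(2.556250) = -0.465586
  f(a) × f(c) ≥ 0, new interval: [2.556250, 2.655000]
Iteration 4:
  c_4 = (2.556250 + 2.655000)/2 = 2.605625
  f(c_4) = f(2.605625) = -0.210718
  f(a) × f(c) ≥ 0, new interval: [2.605625, 2.655000]
Iteration 5:
  c_5 = (2.605625 + 2.655000)/2 = 2.630312
  f(c_5) = f(2.630312) = -0.081456
  f(a) × f(c) ≥ 0, new interval: [2.630312, 2.655000]
Iteration 6:
  c_6 = (2.630312 + 2.655000)/2 = 2.642656
  f(c_6) = f(2.642656) = -0.016368
  f(a) × f(c) ≥ 0, new interval: [2.642656, 2.655000]

After 6 iteration(s), the approximation is c_6 = 2.642656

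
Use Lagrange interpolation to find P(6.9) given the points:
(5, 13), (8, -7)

Lagrange interpolation formula:
P(x) = Σ yᵢ × Lᵢ(x)
where Lᵢ(x) = Π_{j≠i} (x - xⱼ)/(xᵢ - xⱼ)

L_0(6.9) = (6.9 - 8)/(5 - 8) = 0.366667
L_1(6.9) = (6.9 - 5)/(8 - 5) = 0.633333

P(6.9) = 13×L_0(6.9) + (-7)×L_1(6.9)
P(6.9) = 0.333333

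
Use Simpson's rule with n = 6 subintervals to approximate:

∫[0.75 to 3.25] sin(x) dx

f(x) = sin(x)
a = 0.75, b = 3.25, n = 6
h = (b - a)/n = 0.416667

Simpson's rule: (h/3)[f(x₀) + 4f(x₁) + 2f(x₂) + ... + f(xₙ)]

x_0 = 0.7500, f(x_0) = 0.681639, coefficient = 1
x_1 = 1.1667, f(x_1) = 0.919445, coefficient = 4
x_2 = 1.5833, f(x_2) = 0.999921, coefficient = 2
x_3 = 2.0000, f(x_3) = 0.909297, coefficient = 4
x_4 = 2.4167, f(x_4) = 0.663080, coefficient = 2
x_5 = 2.8333, f(x_5) = 0.303400, coefficient = 4
x_6 = 3.2500, f(x_6) = -0.108195, coefficient = 1

I ≈ (0.416667/3) × 12.428018 = 1.726114
Exact value: 1.725819
Error: 0.000295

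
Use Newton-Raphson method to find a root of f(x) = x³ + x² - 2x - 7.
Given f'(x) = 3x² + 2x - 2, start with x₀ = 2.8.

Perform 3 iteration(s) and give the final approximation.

f(x) = x³ + x² - 2x - 7
f'(x) = 3x² + 2x - 2
x₀ = 2.8

Newton-Raphson formula: x_{n+1} = x_n - f(x_n)/f'(x_n)

Iteration 1:
  f(2.800000) = 17.192000
  f'(2.800000) = 27.120000
  x_1 = 2.800000 - 17.192000/27.120000 = 2.166077
Iteration 2:
  f(2.166077) = 3.522725
  f'(2.166077) = 16.407818
  x_2 = 2.166077 - 3.522725/16.407818 = 1.951379
Iteration 3:
  f(1.951379) = 0.335736
  f'(1.951379) = 13.326395
  x_3 = 1.951379 - 0.335736/13.326395 = 1.926185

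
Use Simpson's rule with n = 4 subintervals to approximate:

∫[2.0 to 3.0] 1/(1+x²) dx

f(x) = 1/(1+x²)
a = 2.0, b = 3.0, n = 4
h = (b - a)/n = 0.250000

Simpson's rule: (h/3)[f(x₀) + 4f(x₁) + 2f(x₂) + ... + f(xₙ)]

x_0 = 2.0000, f(x_0) = 0.200000, coefficient = 1
x_1 = 2.2500, f(x_1) = 0.164948, coefficient = 4
x_2 = 2.5000, f(x_2) = 0.137931, coefficient = 2
x_3 = 2.7500, f(x_3) = 0.116788, coefficient = 4
x_4 = 3.0000, f(x_4) = 0.100000, coefficient = 1

I ≈ (0.250000/3) × 1.702809 = 0.141901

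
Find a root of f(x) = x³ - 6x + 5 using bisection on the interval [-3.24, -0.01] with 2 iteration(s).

f(x) = x³ - 6x + 5
Initial interval: [-3.24, -0.01]

Iteration 1:
  c_1 = (-3.240000 + (-0.010000))/2 = -1.625000
  f(c_1) = f(-1.625000) = 10.458984
  f(a) × f(c) < 0, new interval: [-3.240000, -1.625000]
Iteration 2:
  c_2 = (-3.240000 + (-1.625000))/2 = -2.432500
  f(c_2) = f(-2.432500) = 5.201761
  f(a) × f(c) < 0, new interval: [-3.240000, -2.432500]

After 2 iteration(s), the approximation is c_2 = -2.432500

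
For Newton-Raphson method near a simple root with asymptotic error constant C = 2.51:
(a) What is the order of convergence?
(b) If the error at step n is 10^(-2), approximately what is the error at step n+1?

(a) Newton-Raphson has quadratic (order 2) convergence near simple roots.
    This means |e_{n+1}| ≈ C|e_n|².

(b) With |e_n| = 10^(-2) and C = 2.51:
    |e_{n+1}| ≈ 2.51 × (10^(-2))² = 2.51 × 10^(-4)

(a) 2 (quadratic); (b) |e_{n+1}| ≈ 2.510e-04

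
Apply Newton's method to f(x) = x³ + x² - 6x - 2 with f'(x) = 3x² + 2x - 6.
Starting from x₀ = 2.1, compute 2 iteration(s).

f(x) = x³ + x² - 6x - 2
f'(x) = 3x² + 2x - 6
x₀ = 2.1

Newton-Raphson formula: x_{n+1} = x_n - f(x_n)/f'(x_n)

Iteration 1:
  f(2.100000) = -0.929000
  f'(2.100000) = 11.430000
  x_1 = 2.100000 - (-0.929000)/11.430000 = 2.181277
Iteration 2:
  f(2.181277) = 0.048761
  f'(2.181277) = 12.636467
  x_2 = 2.181277 - 0.048761/12.636467 = 2.177419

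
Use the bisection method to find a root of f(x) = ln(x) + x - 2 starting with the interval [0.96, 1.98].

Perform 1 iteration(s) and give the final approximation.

f(x) = ln(x) + x - 2
Initial interval: [0.96, 1.98]

Iteration 1:
  c_1 = (0.960000 + 1.980000)/2 = 1.470000
  f(c_1) = f(1.470000) = -0.144738
  f(a) × f(c) ≥ 0, new interval: [1.470000, 1.980000]

After 1 iteration(s), the approximation is c_1 = 1.470000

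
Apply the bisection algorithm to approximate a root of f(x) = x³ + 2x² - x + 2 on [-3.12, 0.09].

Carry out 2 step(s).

f(x) = x³ + 2x² - x + 2
Initial interval: [-3.12, 0.09]

Iteration 1:
  c_1 = (-3.120000 + 0.090000)/2 = -1.515000
  f(c_1) = f(-1.515000) = 4.628184
  f(a) × f(c) < 0, new interval: [-3.120000, -1.515000]
Iteration 2:
  c_2 = (-3.120000 + (-1.515000))/2 = -2.317500
  f(c_2) = f(-2.317500) = 2.612269
  f(a) × f(c) < 0, new interval: [-3.120000, -2.317500]

After 2 iteration(s), the approximation is c_2 = -2.317500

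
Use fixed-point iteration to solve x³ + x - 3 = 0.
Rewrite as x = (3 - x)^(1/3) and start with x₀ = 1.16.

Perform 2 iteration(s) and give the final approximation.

Equation: x³ + x - 3 = 0
Fixed-point form: x = (3 - x)^(1/3)
x₀ = 1.16

x_1 = g(1.160000) = 1.225385
x_2 = g(1.225385) = 1.210695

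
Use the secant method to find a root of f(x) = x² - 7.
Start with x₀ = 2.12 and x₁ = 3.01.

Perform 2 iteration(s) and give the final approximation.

f(x) = x² - 7
x₀ = 2.12, x₁ = 3.01

Secant formula: x_{n+1} = x_n - f(x_n)(x_n - x_{n-1})/(f(x_n) - f(x_{n-1}))

Iteration 1:
  f(2.120000) = -2.505600
  f(3.010000) = 2.060100
  x_2 = 3.010000 - 2.060100×(3.010000 - 2.120000)/(2.060100 - (-2.505600))
       = 2.608421
Iteration 2:
  f(3.010000) = 2.060100
  f(2.608421) = -0.196140
  x_3 = 2.608421 - (-0.196140)×(2.608421 - 3.010000)/(-0.196140 - 2.060100)
       = 2.643331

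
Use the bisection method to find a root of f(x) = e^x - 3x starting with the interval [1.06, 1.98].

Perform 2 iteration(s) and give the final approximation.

f(x) = e^x - 3x
Initial interval: [1.06, 1.98]

Iteration 1:
  c_1 = (1.060000 + 1.980000)/2 = 1.520000
  f(c_1) = f(1.520000) = 0.012225
  f(a) × f(c) < 0, new interval: [1.060000, 1.520000]
Iteration 2:
  c_2 = (1.060000 + 1.520000)/2 = 1.290000
  f(c_2) = f(1.290000) = -0.237213
  f(a) × f(c) ≥ 0, new interval: [1.290000, 1.520000]

After 2 iteration(s), the approximation is c_2 = 1.290000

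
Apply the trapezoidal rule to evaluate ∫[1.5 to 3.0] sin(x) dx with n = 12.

f(x) = sin(x)
a = 1.5, b = 3.0, n = 12
h = (b - a)/n = 0.125000

Trapezoidal rule: (h/2)[f(x₀) + 2f(x₁) + 2f(x₂) + ... + f(xₙ)]

x_0 = 1.5000, f(x_0) = 0.997495, coefficient = 1
x_1 = 1.6250, f(x_1) = 0.998531, coefficient = 2
x_2 = 1.7500, f(x_2) = 0.983986, coefficient = 2
x_3 = 1.8750, f(x_3) = 0.954086, coefficient = 2
x_4 = 2.0000, f(x_4) = 0.909297, coefficient = 2
x_5 = 2.1250, f(x_5) = 0.850320, coefficient = 2
x_6 = 2.2500, f(x_6) = 0.778073, coefficient = 2
x_7 = 2.3750, f(x_7) = 0.693685, coefficient = 2
x_8 = 2.5000, f(x_8) = 0.598472, coefficient = 2
x_9 = 2.6250, f(x_9) = 0.493920, coefficient = 2
x_10 = 2.7500, f(x_10) = 0.381661, coefficient = 2
x_11 = 2.8750, f(x_11) = 0.263446, coefficient = 2
x_12 = 3.0000, f(x_12) = 0.141120, coefficient = 1

I ≈ (0.125000/2) × 16.949571 = 1.059348
Exact value: 1.060730
Error: 0.001382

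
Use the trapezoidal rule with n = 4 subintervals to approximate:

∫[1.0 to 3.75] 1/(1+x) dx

f(x) = 1/(1+x)
a = 1.0, b = 3.75, n = 4
h = (b - a)/n = 0.687500

Trapezoidal rule: (h/2)[f(x₀) + 2f(x₁) + 2f(x₂) + ... + f(xₙ)]

x_0 = 1.0000, f(x_0) = 0.500000, coefficient = 1
x_1 = 1.6875, f(x_1) = 0.372093, coefficient = 2
x_2 = 2.3750, f(x_2) = 0.296296, coefficient = 2
x_3 = 3.0625, f(x_3) = 0.246154, coefficient = 2
x_4 = 3.7500, f(x_4) = 0.210526, coefficient = 1

I ≈ (0.687500/2) × 2.539613 = 0.872992
Exact value: 0.864997
Error: 0.007994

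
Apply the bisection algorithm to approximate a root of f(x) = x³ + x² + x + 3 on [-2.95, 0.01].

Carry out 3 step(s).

f(x) = x³ + x² + x + 3
Initial interval: [-2.95, 0.01]

Iteration 1:
  c_1 = (-2.950000 + 0.010000)/2 = -1.470000
  f(c_1) = f(-1.470000) = 0.514377
  f(a) × f(c) < 0, new interval: [-2.950000, -1.470000]
Iteration 2:
  c_2 = (-2.950000 + (-1.470000))/2 = -2.210000
  f(c_2) = f(-2.210000) = -5.119761
  f(a) × f(c) ≥ 0, new interval: [-2.210000, -1.470000]
Iteration 3:
  c_3 = (-2.210000 + (-1.470000))/2 = -1.840000
  f(c_3) = f(-1.840000) = -1.683904
  f(a) × f(c) ≥ 0, new interval: [-1.840000, -1.470000]

After 3 iteration(s), the approximation is c_3 = -1.840000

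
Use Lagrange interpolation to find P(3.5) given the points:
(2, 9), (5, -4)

Lagrange interpolation formula:
P(x) = Σ yᵢ × Lᵢ(x)
where Lᵢ(x) = Π_{j≠i} (x - xⱼ)/(xᵢ - xⱼ)

L_0(3.5) = (3.5 - 5)/(2 - 5) = 0.500000
L_1(3.5) = (3.5 - 2)/(5 - 2) = 0.500000

P(3.5) = 9×L_0(3.5) + (-4)×L_1(3.5)
P(3.5) = 2.500000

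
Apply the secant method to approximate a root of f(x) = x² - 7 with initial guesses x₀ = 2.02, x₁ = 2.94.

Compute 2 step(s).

f(x) = x² - 7
x₀ = 2.02, x₁ = 2.94

Secant formula: x_{n+1} = x_n - f(x_n)(x_n - x_{n-1})/(f(x_n) - f(x_{n-1}))

Iteration 1:
  f(2.020000) = -2.919600
  f(2.940000) = 1.643600
  x_2 = 2.940000 - 1.643600×(2.940000 - 2.020000)/(1.643600 - (-2.919600))
       = 2.608629
Iteration 2:
  f(2.940000) = 1.643600
  f(2.608629) = -0.195055
  x_3 = 2.608629 - (-0.195055)×(2.608629 - 2.940000)/(-0.195055 - 1.643600)
       = 2.643783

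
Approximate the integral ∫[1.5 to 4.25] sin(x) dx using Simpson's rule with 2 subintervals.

f(x) = sin(x)
a = 1.5, b = 4.25, n = 2
h = (b - a)/n = 1.375000

Simpson's rule: (h/3)[f(x₀) + 4f(x₁) + 2f(x₂) + ... + f(xₙ)]

x_0 = 1.5000, f(x_0) = 0.997495, coefficient = 1
x_1 = 2.8750, f(x_1) = 0.263446, coefficient = 4
x_2 = 4.2500, f(x_2) = -0.894989, coefficient = 1

I ≈ (1.375000/3) × 1.156290 = 0.529966
Exact value: 0.516825
Error: 0.013141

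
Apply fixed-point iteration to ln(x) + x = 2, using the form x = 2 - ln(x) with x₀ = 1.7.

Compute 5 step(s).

Equation: ln(x) + x = 2
Fixed-point form: x = 2 - ln(x)
x₀ = 1.7

x_1 = g(1.700000) = 1.469372
x_2 = g(1.469372) = 1.615165
x_3 = g(1.615165) = 1.520563
x_4 = g(1.520563) = 1.580919
x_5 = g(1.580919) = 1.541993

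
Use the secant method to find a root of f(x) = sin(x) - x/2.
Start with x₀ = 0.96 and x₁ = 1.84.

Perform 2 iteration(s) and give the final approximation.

f(x) = sin(x) - x/2
x₀ = 0.96, x₁ = 1.84

Secant formula: x_{n+1} = x_n - f(x_n)(x_n - x_{n-1})/(f(x_n) - f(x_{n-1}))

Iteration 1:
  f(0.960000) = 0.339192
  f(1.840000) = 0.043983
  x_2 = 1.840000 - 0.043983×(1.840000 - 0.960000)/(0.043983 - 0.339192)
       = 1.971111
Iteration 2:
  f(1.840000) = 0.043983
  f(1.971111) = -0.064617
  x_3 = 1.971111 - (-0.064617)×(1.971111 - 1.840000)/(-0.064617 - 0.043983)
       = 1.893100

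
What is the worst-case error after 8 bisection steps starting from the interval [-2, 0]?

Bisection error bound: |error| ≤ (b-a)/2^n
|error| ≤ (0 - (-2))/2^8 = 2/2^8
|error| ≤ 0.0078125000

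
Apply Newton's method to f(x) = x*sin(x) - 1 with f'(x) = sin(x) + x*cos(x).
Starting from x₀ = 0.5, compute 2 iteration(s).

f(x) = x*sin(x) - 1
f'(x) = sin(x) + x*cos(x)
x₀ = 0.5

Newton-Raphson formula: x_{n+1} = x_n - f(x_n)/f'(x_n)

Iteration 1:
  f(0.500000) = -0.760287
  f'(0.500000) = 0.918217
  x_1 = 0.500000 - (-0.760287)/0.918217 = 1.328004
Iteration 2:
  f(1.328004) = 0.289054
  f'(1.328004) = 1.289941
  x_2 = 1.328004 - 0.289054/1.289941 = 1.103921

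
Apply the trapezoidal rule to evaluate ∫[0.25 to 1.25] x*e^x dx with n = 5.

f(x) = x*e^x
a = 0.25, b = 1.25, n = 5
h = (b - a)/n = 0.200000

Trapezoidal rule: (h/2)[f(x₀) + 2f(x₁) + 2f(x₂) + ... + f(xₙ)]

x_0 = 0.2500, f(x_0) = 0.321006, coefficient = 1
x_1 = 0.4500, f(x_1) = 0.705740, coefficient = 2
x_2 = 0.6500, f(x_2) = 1.245102, coefficient = 2
x_3 = 0.8500, f(x_3) = 1.988700, coefficient = 2
x_4 = 1.0500, f(x_4) = 3.000534, coefficient = 2
x_5 = 1.2500, f(x_5) = 4.362929, coefficient = 1

I ≈ (0.200000/2) × 18.564086 = 1.856409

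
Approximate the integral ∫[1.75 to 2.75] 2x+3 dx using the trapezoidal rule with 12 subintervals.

f(x) = 2x+3
a = 1.75, b = 2.75, n = 12
h = (b - a)/n = 0.083333

Trapezoidal rule: (h/2)[f(x₀) + 2f(x₁) + 2f(x₂) + ... + f(xₙ)]

x_0 = 1.7500, f(x_0) = 6.500000, coefficient = 1
x_1 = 1.8333, f(x_1) = 6.666667, coefficient = 2
x_2 = 1.9167, f(x_2) = 6.833333, coefficient = 2
x_3 = 2.0000, f(x_3) = 7.000000, coefficient = 2
x_4 = 2.0833, f(x_4) = 7.166667, coefficient = 2
x_5 = 2.1667, f(x_5) = 7.333333, coefficient = 2
x_6 = 2.2500, f(x_6) = 7.500000, coefficient = 2
x_7 = 2.3333, f(x_7) = 7.666667, coefficient = 2
x_8 = 2.4167, f(x_8) = 7.833333, coefficient = 2
x_9 = 2.5000, f(x_9) = 8.000000, coefficient = 2
x_10 = 2.5833, f(x_10) = 8.166667, coefficient = 2
x_11 = 2.6667, f(x_11) = 8.333333, coefficient = 2
x_12 = 2.7500, f(x_12) = 8.500000, coefficient = 1

I ≈ (0.083333/2) × 180.000000 = 7.500000
Exact value: 7.500000
Error: 0.000000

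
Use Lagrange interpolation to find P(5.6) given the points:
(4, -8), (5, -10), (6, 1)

Lagrange interpolation formula:
P(x) = Σ yᵢ × Lᵢ(x)
where Lᵢ(x) = Π_{j≠i} (x - xⱼ)/(xᵢ - xⱼ)

L_0(5.6) = (5.6 - 5)/(4 - 5) × (5.6 - 6)/(4 - 6) = -0.120000
L_1(5.6) = (5.6 - 4)/(5 - 4) × (5.6 - 6)/(5 - 6) = 0.640000
L_2(5.6) = (5.6 - 4)/(6 - 4) × (5.6 - 5)/(6 - 5) = 0.480000

P(5.6) = (-8)×L_0(5.6) + (-10)×L_1(5.6) + 1×L_2(5.6)
P(5.6) = -4.960000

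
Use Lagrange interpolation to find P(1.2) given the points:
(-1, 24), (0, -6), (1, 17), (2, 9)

Lagrange interpolation formula:
P(x) = Σ yᵢ × Lᵢ(x)
where Lᵢ(x) = Π_{j≠i} (x - xⱼ)/(xᵢ - xⱼ)

L_0(1.2) = (1.2 - 0)/(-1 - 0) × (1.2 - 1)/(-1 - 1) × (1.2 - 2)/(-1 - 2) = 0.032000
L_1(1.2) = (1.2 - (-1))/(0 - (-1)) × (1.2 - 1)/(0 - 1) × (1.2 - 2)/(0 - 2) = -0.176000
L_2(1.2) = (1.2 - (-1))/(1 - (-1)) × (1.2 - 0)/(1 - 0) × (1.2 - 2)/(1 - 2) = 1.056000
L_3(1.2) = (1.2 - (-1))/(2 - (-1)) × (1.2 - 0)/(2 - 0) × (1.2 - 1)/(2 - 1) = 0.088000

P(1.2) = 24×L_0(1.2) + (-6)×L_1(1.2) + 17×L_2(1.2) + 9×L_3(1.2)
P(1.2) = 20.568000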